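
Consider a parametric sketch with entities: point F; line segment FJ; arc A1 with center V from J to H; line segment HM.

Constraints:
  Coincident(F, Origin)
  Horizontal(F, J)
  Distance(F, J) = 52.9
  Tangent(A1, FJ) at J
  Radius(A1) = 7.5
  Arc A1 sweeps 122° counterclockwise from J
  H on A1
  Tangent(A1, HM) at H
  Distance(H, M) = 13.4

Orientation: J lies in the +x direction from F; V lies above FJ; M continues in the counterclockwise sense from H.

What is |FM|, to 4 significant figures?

56.94

F is at the origin; FJ is horizontal with |FJ| = 52.9 and J on the +x side, so J = (52.90, 0.000). A1 meets FJ tangentially, so VJ is at right angles to FJ, so V = J + (0, 7.5) = (52.90, 7.500). On A1, J sits at bearing -90° from V; a 122° counterclockwise sweep puts H at bearing 32°, so H = V + 7.5·(cos 32°, sin 32°) = (59.26, 11.47). A1 meets HM tangentially, so VH is at right angles to HM, so HM runs along (−sin 32°, cos 32°); with |HM| = 13.4, M = (52.16, 22.84). Then |FM| = |M − F| = 56.94.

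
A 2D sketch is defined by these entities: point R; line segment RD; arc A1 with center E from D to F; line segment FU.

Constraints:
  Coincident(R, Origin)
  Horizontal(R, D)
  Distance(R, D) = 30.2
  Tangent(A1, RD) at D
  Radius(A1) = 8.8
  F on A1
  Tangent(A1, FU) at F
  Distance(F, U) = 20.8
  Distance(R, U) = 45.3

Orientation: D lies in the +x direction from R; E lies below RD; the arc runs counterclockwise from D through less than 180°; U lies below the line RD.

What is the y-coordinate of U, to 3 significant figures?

-31.2

R is at the origin; RD is horizontal with |RD| = 30.2 and D on the +x side, so D = (30.2, 0.00). Since A1 is tangent to RD there, ED ⟂ RD, so E = D + (0, -8.8) = (30.2, -8.80). Since EF ⟂ FU (tangency), |EU| = √(8.8² + 20.8²) = 22.6 regardless of where F sits on A1. So U lies on both circle(R, 45.3) and circle(E, 22.6); the below-RD intersection is U = (32.8, -31.2). F is the foot of the tangent from U: F = (22.5, -13.1).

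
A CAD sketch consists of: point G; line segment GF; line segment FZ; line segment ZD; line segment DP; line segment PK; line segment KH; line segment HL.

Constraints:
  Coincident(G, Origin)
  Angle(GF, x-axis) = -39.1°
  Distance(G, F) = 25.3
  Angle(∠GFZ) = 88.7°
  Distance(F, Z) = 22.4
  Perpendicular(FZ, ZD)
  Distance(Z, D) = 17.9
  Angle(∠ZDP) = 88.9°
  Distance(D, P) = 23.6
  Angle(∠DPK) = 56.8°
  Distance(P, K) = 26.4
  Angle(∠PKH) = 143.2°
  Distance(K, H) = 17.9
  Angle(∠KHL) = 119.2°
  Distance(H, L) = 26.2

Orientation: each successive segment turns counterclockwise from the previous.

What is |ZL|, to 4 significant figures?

28.67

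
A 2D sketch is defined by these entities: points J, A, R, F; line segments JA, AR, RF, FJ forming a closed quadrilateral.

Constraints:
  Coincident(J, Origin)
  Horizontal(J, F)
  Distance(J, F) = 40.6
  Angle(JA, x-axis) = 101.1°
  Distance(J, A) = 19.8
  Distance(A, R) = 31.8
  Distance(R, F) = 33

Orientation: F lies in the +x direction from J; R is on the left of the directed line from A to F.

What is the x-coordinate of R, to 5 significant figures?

26.274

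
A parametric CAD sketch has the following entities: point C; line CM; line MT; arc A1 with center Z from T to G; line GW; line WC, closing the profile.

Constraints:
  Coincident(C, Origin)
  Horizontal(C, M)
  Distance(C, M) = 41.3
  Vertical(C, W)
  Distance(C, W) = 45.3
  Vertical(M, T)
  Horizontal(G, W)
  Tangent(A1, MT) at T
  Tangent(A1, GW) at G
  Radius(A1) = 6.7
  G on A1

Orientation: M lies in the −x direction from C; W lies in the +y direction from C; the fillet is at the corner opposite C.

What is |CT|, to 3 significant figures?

56.5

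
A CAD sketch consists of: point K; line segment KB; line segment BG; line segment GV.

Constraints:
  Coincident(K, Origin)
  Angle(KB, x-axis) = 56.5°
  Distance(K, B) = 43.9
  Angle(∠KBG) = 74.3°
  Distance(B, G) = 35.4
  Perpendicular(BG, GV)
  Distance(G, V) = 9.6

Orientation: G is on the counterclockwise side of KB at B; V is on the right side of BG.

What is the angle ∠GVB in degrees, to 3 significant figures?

74.8°

K is at the origin; KB runs at 56.5° with length 43.9, so B = 43.9·(cos 56.5°, sin 56.5°) = (24.2, 36.6). ∠KBG = 74.3°, so BG runs at 56.5° + (180° − 74.3°) = 162° from the x-axis; with |BG| = 35.4, G = B + 35.4·(cos 162°, sin 162°) = (-9.48, 47.4). BG is perpendicular to GV; with |GV| = 9.6 on the right of BG, V = G + 9.6·(0.306, 0.952) = (-6.54, 56.6). Then cos ∠GVB = VG·VB / (|VG||VB|), giving 74.8°.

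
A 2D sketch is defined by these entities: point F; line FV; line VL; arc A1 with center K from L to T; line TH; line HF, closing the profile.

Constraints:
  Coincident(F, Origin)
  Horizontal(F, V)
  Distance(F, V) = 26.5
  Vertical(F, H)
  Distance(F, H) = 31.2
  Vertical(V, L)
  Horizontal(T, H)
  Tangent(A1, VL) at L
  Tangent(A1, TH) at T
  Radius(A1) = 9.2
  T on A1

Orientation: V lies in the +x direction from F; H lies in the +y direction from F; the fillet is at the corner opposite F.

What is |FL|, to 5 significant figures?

34.442

F is at the origin; FV is horizontal with |FV| = 26.5 and V on the +x side, so V = (26.500, 0.0000). FH is vertical with |FH| = 31.2 and H on the +y side, so H = (0.0000, 31.200). The virtual corner opposite F is at (26.500, 31.200). Since A1 is tangent to VL there, KL ⟂ VL and since A1 is tangent to TH there, KT ⟂ TH, with radius 9.2, so the center K sits 9.2 in from both sides at K = (17.300, 22.000). That places the tangent points at L = (26.500, 22.000) on VL and T = (17.300, 31.200) on TH. Then |FL| = |L − F| = 34.442.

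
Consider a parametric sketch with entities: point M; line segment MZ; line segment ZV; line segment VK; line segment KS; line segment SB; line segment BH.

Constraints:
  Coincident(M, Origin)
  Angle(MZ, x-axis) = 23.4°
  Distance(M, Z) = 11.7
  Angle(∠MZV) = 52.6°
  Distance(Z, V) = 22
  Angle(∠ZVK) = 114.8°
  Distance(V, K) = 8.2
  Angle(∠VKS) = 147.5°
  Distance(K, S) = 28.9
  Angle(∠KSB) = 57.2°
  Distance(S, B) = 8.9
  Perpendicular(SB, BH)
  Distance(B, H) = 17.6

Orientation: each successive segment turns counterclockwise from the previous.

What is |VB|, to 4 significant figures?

31.15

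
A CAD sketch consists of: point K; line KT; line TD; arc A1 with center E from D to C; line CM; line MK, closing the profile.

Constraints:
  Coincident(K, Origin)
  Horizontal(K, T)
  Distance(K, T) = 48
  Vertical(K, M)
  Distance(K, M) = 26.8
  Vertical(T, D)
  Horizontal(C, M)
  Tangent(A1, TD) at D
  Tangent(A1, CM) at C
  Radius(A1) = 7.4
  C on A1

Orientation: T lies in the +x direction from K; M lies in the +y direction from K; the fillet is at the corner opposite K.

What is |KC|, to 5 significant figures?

48.648

K is at the origin; K and T share the same y with |KT| = 48.0 and T on the +x side, so T = (48.000, 0.0000). KM is vertical with |KM| = 26.8 and M on the +y side, so M = (0.0000, 26.800). The virtual corner opposite K is at (48.000, 26.800). Tangency of A1 to TD means the radius ED is perpendicular to TD and tangency of A1 to CM means the radius EC is perpendicular to CM, with radius 7.4, so the center E sits 7.4 in from both sides at E = (40.600, 19.400). That places the tangent points at D = (48.000, 19.400) on TD and C = (40.600, 26.800) on CM. Then |KC| = |C − K| = 48.648.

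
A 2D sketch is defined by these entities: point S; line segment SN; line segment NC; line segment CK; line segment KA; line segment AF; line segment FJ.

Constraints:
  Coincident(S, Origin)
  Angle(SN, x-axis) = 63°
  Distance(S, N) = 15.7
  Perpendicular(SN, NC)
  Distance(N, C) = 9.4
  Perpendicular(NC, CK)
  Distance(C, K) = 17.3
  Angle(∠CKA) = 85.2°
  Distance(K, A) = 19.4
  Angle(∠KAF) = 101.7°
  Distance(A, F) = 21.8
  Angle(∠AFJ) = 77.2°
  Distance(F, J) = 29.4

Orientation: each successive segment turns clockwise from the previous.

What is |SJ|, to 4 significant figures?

25.02

S is at the origin; SN runs at 63.0° with length 15.7, so N = (7.128, 13.99). The perpendicularity gives NC at right angles to SN, so NC runs at -27.00°; with |NC| = 9.4, C = (15.50, 9.721). NC ⟂ CK, so CK runs at -117.0°; with |CK| = 17.3, K = (7.649, -5.693). ∠CKA = 85.2° gives KA at 148.2° from the x-axis; with |KA| = 19.4, A = (-8.839, 4.530). ∠KAF = 101.7° gives AF at 69.90° from the x-axis; with |AF| = 21.8, F = (-1.347, 25.00). ∠AFJ = 77.2° gives FJ at -32.90° from the x-axis; with |FJ| = 29.4, J = (23.34, 9.033). Then |SJ| = |J − S| = 25.02.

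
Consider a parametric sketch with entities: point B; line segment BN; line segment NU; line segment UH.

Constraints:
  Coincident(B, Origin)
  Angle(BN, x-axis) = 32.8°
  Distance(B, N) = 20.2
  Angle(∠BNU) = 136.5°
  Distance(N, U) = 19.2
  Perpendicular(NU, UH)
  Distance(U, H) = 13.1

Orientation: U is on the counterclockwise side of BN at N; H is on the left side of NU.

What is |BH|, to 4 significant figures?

33.86

∠BNU = 136.5°, so NU runs at 32.8° + (180° − 136.5°) = 76.30° from the x-axis; with |NU| = 19.2, U = N + 19.2·(cos 76.30°, sin 76.30°) = (21.53, 29.60). NU ⟂ UH; with |UH| = 13.1 on the left of NU, H = U + 13.1·(-0.9715, 0.2368) = (8.799, 32.70). Then |BH| = |H − B| = 33.86.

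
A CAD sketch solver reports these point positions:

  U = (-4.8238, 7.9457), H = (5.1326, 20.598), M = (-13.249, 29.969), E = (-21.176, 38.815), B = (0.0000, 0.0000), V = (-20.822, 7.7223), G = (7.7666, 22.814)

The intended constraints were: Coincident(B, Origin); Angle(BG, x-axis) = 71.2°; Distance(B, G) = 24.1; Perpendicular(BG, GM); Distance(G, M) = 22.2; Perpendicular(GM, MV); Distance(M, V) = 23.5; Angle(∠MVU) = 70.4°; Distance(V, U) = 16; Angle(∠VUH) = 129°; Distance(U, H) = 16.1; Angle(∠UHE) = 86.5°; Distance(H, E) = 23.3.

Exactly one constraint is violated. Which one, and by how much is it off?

Distance(H, E) = 23.3 — off by 8.70.

B = (0.00, 0.00) ✓; BG at 71.20° ✓; |BG| = 24.10 ✓; ∠(BG, GM) = 90.00° ✓; |GM| = 22.20 ✓; ∠(GM, MV) = 90.00° ✓; |MV| = 23.50 ✓; ∠MVU = 70.40° ✓; |VU| = 16.00 ✓; ∠VUH = 129.0° ✓; |UH| = 16.10 ✓; ∠UHE = 86.50° ✓; |HE| = 32.00 ✗.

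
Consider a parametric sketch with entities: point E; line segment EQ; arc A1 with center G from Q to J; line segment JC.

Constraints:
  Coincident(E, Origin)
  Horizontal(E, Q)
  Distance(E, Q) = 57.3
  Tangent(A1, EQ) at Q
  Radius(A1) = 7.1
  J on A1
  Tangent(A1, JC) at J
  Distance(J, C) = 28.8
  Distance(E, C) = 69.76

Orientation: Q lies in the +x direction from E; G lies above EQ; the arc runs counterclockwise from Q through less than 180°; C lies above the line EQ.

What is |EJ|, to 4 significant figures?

64.83

E is at the origin; EQ is horizontal with |EQ| = 57.3 and Q on the +x side, so Q = (57.30, 0.000). A1 meets EQ tangentially, so GQ is at right angles to EQ, so G = Q + (0, 7.1) = (57.30, 7.100). Since GJ ⟂ JC (tangency), |GC| = √(7.1² + 28.8²) = 29.66 regardless of where J sits on A1. So C lies on both circle(E, 69.76) and circle(G, 29.66); the above-EQ intersection is C = (59.33, 36.69). J is the foot of the tangent from C: J = (64.29, 8.324).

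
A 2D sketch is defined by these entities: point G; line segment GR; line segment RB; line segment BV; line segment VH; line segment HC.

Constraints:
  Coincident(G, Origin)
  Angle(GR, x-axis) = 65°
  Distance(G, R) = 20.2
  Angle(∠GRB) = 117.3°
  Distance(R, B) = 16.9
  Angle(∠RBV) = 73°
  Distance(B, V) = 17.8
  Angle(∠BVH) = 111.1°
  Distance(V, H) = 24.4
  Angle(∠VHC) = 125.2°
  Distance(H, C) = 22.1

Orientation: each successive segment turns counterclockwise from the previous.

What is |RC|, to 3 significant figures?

26.7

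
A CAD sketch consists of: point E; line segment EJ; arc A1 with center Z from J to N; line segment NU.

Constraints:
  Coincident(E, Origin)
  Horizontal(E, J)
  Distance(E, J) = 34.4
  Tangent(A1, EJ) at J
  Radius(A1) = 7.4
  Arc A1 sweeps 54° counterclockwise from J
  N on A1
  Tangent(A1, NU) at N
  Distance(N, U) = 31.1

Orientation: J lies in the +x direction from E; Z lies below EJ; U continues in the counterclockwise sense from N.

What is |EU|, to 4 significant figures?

29.98

On A1, J sits at bearing 90° from Z; a 54° counterclockwise sweep puts N at bearing 144°, so N = Z + 7.4·(cos 144°, sin 144°) = (28.41, -3.050). Tangency of A1 to NU means the radius ZN is perpendicular to NU, so NU runs along (−sin 144°, cos 144°); with |NU| = 31.1, U = (10.13, -28.21). Then |EU| = |U − E| = 29.98.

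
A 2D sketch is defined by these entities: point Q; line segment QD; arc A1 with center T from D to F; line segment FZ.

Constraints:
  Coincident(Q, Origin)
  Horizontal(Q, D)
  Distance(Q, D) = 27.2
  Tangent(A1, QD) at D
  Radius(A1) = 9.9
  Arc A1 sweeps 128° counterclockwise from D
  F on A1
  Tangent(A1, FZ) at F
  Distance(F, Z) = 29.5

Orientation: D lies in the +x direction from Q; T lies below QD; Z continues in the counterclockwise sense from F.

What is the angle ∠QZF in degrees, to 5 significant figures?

5.7464°

On A1, D sits at bearing 90° from T; a 128° counterclockwise sweep puts F at bearing 218°, so F = T + 9.9·(cos 218°, sin 218°) = (19.399, -15.995). A1 meets FZ tangentially, so TF is at right angles to FZ, so FZ runs along (−sin 218°, cos 218°); with |FZ| = 29.5, Z = (37.561, -39.241). Then cos ∠QZF = ZQ·ZF / (|ZQ||ZF|), giving 5.7464°.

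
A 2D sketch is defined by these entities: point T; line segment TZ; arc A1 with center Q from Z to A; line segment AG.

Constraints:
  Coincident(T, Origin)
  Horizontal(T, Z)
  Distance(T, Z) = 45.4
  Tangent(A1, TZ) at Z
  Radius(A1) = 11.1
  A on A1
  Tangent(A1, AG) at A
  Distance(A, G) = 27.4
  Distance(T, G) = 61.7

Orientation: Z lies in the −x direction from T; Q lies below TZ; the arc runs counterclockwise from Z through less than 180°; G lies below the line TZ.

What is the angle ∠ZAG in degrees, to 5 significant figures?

124.96°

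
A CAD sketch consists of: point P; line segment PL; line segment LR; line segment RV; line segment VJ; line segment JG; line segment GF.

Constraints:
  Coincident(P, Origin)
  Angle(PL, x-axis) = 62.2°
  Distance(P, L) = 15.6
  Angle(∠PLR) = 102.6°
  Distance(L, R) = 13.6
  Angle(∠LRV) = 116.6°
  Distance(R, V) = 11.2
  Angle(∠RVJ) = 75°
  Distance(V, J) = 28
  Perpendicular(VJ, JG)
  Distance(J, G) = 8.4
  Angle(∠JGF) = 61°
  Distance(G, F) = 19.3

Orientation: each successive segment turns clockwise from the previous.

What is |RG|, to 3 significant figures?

25.2

P is at the origin; PL runs at 62.2° with length 15.6, so L = (7.28, 13.8). ∠PLR = 102.6° gives LR at -15.2° from the x-axis; with |LR| = 13.6, R = (20.4, 10.2). ∠LRV = 116.6° gives RV at -78.6° from the x-axis; with |RV| = 11.2, V = (22.6, -0.745). ∠RVJ = 75.0° gives VJ at 176° from the x-axis; with |VJ| = 28.0, J = (-5.33, 1.01). The perpendicularity gives JG at right angles to VJ, so JG runs at 86.4°; with |JG| = 8.4, G = (-4.80, 9.40). Then |RG| = |G − R| = 25.2.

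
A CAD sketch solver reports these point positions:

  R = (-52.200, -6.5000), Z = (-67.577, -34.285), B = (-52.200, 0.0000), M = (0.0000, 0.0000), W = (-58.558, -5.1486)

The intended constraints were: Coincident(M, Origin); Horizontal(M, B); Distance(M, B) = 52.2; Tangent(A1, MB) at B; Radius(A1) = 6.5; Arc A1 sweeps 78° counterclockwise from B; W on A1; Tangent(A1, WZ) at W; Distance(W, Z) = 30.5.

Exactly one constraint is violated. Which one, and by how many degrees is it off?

Tangent(A1, WZ) at W — off by 5.20°.

M = (0.00, 0.00) ✓; M.y = 0.00, B.y = 0.00 ✓; |MB| = 52.20 ✓; ∠(RB, BM) = 90.00° ✓; |RB| = 6.500 ✓; bearing(R→W) − bearing(R→B) = 78.00° ✓; |RW| = 6.500 ✓; ∠(RW, WZ) = 95.20° ✗; |WZ| = 30.50 ✓.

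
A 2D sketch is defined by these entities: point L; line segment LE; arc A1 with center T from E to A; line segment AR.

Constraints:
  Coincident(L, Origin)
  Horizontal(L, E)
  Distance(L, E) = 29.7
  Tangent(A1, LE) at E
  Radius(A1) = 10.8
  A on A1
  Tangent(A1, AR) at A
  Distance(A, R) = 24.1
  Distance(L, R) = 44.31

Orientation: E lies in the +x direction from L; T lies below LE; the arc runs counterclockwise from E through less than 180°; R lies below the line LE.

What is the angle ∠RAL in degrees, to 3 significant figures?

138°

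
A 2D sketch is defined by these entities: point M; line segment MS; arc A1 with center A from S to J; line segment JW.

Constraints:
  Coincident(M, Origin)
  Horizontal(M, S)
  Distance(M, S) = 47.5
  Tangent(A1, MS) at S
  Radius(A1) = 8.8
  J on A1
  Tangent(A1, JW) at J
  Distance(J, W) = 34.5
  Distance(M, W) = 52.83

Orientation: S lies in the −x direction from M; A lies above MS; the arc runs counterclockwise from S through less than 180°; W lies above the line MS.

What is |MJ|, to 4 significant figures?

39.51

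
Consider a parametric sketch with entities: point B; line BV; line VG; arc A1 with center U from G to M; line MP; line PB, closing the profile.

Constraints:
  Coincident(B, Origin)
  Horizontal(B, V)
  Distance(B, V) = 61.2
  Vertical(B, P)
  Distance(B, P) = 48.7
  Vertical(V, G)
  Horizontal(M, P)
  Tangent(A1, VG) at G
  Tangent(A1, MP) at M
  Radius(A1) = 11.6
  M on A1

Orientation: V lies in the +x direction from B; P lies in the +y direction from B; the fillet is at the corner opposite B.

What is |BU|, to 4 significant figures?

61.94

B is at the origin; B and V share the same y with |BV| = 61.2 and V on the +x side, so V = (61.20, 0.000). B and P share the same x with |BP| = 48.7 and P on the +y side, so P = (0.000, 48.70). The virtual corner opposite B is at (61.20, 48.70). The tangent condition forces UG to be normal to VG and the tangent condition forces UM to be normal to MP, with radius 11.6, so the center U sits 11.6 in from both sides at U = (49.60, 37.10). Then |BU| = |U − B| = 61.94.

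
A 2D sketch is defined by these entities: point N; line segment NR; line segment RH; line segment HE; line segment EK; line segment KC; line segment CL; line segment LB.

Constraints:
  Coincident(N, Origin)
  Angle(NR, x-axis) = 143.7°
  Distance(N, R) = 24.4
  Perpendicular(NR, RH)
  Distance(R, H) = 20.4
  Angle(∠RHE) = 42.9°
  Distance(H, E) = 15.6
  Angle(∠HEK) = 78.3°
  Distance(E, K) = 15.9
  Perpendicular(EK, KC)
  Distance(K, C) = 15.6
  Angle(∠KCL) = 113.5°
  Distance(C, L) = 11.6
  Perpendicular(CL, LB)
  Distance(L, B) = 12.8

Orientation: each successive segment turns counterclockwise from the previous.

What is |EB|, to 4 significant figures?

8.489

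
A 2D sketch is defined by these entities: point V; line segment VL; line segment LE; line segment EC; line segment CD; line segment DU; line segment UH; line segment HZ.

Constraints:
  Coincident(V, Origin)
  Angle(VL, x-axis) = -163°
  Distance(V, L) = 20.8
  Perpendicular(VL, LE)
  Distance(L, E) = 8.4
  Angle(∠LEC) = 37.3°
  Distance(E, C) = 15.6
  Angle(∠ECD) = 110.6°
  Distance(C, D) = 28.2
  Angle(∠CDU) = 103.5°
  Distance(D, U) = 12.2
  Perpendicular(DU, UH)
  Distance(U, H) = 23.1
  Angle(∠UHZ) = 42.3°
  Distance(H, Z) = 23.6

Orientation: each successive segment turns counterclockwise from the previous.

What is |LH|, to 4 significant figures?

9.954

V is at the origin; VL runs at -163.0° with length 20.8, so L = (-19.89, -6.081). VL ⟂ LE, so LE runs at -73.00°; with |LE| = 8.4, E = (-17.44, -14.11). ∠LEC = 37.3° gives EC at 69.70° from the x-axis; with |EC| = 15.6, C = (-12.02, 0.5168). ∠ECD = 110.6° gives CD at 139.1° from the x-axis; with |CD| = 28.2, D = (-33.34, 18.98). ∠CDU = 103.5° gives DU at -144.4° from the x-axis; with |DU| = 12.2, U = (-43.26, 11.88). DU ⟂ UH, so UH runs at -54.40°; with |UH| = 23.1, H = (-29.81, -6.904). Then |LH| = |H − L| = 9.954.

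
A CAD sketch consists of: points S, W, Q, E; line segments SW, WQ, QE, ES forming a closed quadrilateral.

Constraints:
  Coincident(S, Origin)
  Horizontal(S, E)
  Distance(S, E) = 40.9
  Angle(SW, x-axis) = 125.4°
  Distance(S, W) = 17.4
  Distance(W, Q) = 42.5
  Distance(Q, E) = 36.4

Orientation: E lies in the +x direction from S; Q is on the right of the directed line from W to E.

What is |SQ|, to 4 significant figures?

25.18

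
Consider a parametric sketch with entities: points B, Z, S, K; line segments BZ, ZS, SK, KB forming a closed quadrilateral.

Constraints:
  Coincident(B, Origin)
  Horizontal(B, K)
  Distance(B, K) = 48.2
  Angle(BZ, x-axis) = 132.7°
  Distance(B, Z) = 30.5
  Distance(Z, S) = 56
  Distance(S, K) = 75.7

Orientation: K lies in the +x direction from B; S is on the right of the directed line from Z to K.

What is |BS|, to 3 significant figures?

38.9

B is at the origin; BK is horizontal with |BK| = 48.2 and K in +x, so K = (48.2, 0). BZ runs at 132.7° with |BZ| = 30.5, so Z = (-20.7, 22.4). S is determined by |ZS| = 56.0 and |SK| = 75.7 together: it lies at the intersection of circle(Z, 56.0) and circle(K, 75.7). With |ZK| = 72.4, the foot of the radical line on ZK is 18.3 from Z and the perpendicular offset is √(56.0² − 18.3²) = 52.9. Taking the right-of-ZK solution: S = (-19.6, -33.6).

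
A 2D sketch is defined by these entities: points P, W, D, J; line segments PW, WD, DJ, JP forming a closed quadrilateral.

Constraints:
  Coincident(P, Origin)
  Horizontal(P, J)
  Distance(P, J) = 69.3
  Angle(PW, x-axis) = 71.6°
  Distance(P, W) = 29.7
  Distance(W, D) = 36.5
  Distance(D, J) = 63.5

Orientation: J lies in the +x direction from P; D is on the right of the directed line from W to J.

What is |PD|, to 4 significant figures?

10.35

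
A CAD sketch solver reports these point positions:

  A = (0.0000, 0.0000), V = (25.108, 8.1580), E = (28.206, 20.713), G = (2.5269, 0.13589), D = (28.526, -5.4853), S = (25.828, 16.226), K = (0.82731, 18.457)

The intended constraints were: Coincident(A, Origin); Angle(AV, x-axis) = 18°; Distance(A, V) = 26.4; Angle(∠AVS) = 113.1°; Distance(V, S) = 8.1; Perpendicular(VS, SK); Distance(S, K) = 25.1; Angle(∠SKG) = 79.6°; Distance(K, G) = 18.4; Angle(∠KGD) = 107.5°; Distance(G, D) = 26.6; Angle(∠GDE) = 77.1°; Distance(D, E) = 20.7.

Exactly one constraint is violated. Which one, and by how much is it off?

Distance(D, E) = 20.7 — off by 5.50.

A = (0.00, 0.00) ✓; AV at 18.00° ✓; |AV| = 26.40 ✓; ∠AVS = 113.1° ✓; |VS| = 8.100 ✓; ∠(VS, SK) = 90.00° ✓; |SK| = 25.10 ✓; ∠SKG = 79.60° ✓; |KG| = 18.40 ✓; ∠KGD = 107.5° ✓; |GD| = 26.60 ✓; ∠GDE = 77.10° ✓; |DE| = 26.20 ✗.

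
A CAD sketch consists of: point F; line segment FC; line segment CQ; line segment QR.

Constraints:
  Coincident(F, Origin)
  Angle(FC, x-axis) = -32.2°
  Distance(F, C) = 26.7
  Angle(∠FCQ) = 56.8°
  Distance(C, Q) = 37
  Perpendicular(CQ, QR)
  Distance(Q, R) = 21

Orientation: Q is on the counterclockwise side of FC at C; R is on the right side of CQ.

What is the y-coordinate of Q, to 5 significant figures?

22.767

F is at the origin; FC runs at -32.2° with length 26.7, so C = 26.7·(cos -32.2°, sin -32.2°) = (22.593, -14.228). ∠FCQ = 56.8°, so CQ runs at -32.2° + (180° − 56.8°) = 91.000° from the x-axis; with |CQ| = 37.0, Q = C + 37.0·(cos 91.000°, sin 91.000°) = (21.948, 22.767). So Q.y = 22.767.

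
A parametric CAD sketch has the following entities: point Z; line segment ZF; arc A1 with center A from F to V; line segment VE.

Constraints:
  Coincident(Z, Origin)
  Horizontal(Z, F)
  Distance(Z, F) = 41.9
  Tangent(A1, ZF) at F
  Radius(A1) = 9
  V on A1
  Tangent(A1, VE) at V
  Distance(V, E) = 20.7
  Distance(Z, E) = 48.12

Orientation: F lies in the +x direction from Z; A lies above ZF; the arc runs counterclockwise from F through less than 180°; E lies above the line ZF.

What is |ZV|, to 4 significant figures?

51.19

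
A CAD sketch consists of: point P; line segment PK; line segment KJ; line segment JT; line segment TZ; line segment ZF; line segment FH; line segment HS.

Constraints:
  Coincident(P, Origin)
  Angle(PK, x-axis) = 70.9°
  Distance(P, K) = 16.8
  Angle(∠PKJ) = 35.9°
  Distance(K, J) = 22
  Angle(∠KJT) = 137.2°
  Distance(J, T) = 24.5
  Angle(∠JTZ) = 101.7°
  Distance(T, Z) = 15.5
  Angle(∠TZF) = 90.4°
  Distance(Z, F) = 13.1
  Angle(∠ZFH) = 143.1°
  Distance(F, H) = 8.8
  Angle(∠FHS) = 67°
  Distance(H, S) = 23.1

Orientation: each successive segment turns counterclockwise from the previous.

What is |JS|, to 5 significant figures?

23.993

P is at the origin; PK runs at 70.9° with length 16.8, so K = (5.4973, 15.875). ∠PKJ = 35.9° gives KJ at -145.00° from the x-axis; with |KJ| = 22.0, J = (-12.524, 3.2565). ∠KJT = 137.2° gives JT at -102.20° from the x-axis; with |JT| = 24.5, T = (-17.702, -20.690). ∠JTZ = 101.7° gives TZ at -23.900° from the x-axis; with |TZ| = 15.5, Z = (-3.5306, -26.970). ∠TZF = 90.4° gives ZF at 65.700° from the x-axis; with |ZF| = 13.1, F = (1.8602, -15.031). ∠ZFH = 143.1° gives FH at 102.60° from the x-axis; with |FH| = 8.8, H = (-0.059428, -6.4425). ∠FHS = 67.0° gives HS at -144.40° from the x-axis; with |HS| = 23.1, S = (-18.842, -19.890). Then |JS| = |S − J| = 23.993.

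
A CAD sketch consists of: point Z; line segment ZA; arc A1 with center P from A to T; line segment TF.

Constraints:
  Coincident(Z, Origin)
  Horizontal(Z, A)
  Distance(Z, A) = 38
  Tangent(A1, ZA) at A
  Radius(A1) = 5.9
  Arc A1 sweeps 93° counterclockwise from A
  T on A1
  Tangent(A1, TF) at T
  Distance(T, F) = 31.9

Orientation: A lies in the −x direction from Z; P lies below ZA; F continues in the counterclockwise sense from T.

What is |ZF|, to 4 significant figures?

56.85

On A1, A sits at bearing 90° from P; a 93° counterclockwise sweep puts T at bearing 183°, so T = P + 5.9·(cos 183°, sin 183°) = (-43.89, -6.209). A1 meets TF tangentially, so PT is at right angles to TF, so TF runs along (−sin 183°, cos 183°); with |TF| = 31.9, F = (-42.22, -38.07). Then |ZF| = |F − Z| = 56.85.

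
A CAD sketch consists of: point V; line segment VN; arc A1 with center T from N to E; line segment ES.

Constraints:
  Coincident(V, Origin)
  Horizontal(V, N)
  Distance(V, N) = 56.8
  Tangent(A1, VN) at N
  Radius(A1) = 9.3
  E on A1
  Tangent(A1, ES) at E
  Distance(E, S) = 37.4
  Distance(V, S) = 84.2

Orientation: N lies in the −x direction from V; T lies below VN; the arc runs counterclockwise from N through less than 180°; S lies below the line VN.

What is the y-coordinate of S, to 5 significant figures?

-45.082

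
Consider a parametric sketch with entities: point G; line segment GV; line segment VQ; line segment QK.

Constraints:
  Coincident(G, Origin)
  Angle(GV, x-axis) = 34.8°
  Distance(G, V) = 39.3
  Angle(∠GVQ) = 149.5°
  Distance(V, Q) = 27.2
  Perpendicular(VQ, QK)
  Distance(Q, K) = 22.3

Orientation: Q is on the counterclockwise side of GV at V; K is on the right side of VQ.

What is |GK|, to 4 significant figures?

74.25

G is at the origin; GV runs at 34.8° with length 39.3, so V = 39.3·(cos 34.8°, sin 34.8°) = (32.27, 22.43). ∠GVQ = 149.5°, so VQ runs at 34.8° + (180° − 149.5°) = 65.30° from the x-axis; with |VQ| = 27.2, Q = V + 27.2·(cos 65.30°, sin 65.30°) = (43.64, 47.14). The perpendicularity gives QK at right angles to VQ; with |QK| = 22.3 on the right of VQ, K = Q + 22.3·(0.9085, -0.4179) = (63.90, 37.82). Then |GK| = |K − G| = 74.25.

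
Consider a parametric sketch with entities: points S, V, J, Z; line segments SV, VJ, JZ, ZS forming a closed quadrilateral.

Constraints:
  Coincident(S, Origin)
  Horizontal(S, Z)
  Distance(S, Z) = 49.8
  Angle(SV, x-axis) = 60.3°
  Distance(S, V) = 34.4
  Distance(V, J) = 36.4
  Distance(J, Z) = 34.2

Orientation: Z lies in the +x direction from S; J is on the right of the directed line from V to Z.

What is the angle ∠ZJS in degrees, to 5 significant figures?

147.17°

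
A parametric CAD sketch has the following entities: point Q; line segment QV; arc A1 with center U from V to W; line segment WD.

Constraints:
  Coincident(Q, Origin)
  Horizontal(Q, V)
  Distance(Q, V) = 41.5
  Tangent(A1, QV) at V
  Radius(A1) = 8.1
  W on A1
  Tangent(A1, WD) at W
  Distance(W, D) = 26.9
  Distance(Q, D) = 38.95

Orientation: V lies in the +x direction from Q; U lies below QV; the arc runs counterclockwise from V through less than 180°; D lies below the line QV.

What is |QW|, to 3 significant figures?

34.3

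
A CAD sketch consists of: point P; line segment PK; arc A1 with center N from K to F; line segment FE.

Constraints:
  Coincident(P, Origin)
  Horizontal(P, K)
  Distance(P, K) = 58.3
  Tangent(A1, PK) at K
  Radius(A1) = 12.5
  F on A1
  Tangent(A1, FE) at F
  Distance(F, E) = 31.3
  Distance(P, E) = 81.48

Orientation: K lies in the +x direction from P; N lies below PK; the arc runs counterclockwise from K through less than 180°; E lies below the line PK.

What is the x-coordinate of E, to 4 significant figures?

68.09

P is at the origin; PK is horizontal with |PK| = 58.3 and K on the +x side, so K = (58.30, 0.000). The tangent condition forces NK to be normal to PK, so N = K + (0, -12.5) = (58.30, -12.50). Since NF ⟂ FE (tangency), |NE| = √(12.5² + 31.3²) = 33.70 regardless of where F sits on A1. So E lies on both circle(P, 81.48) and circle(N, 33.70); the below-PK intersection is E = (68.09, -44.75). F is the foot of the tangent from E: F = (48.54, -20.31).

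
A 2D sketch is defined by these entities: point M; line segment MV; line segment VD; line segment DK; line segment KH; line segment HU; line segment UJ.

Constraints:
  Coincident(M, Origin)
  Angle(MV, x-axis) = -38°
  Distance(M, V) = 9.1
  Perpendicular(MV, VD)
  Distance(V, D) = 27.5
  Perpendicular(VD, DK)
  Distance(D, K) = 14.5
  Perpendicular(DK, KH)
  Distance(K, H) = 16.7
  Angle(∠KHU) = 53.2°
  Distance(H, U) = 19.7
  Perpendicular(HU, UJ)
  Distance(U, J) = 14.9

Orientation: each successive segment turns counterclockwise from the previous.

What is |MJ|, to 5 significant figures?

34.562

∠KHU = 53.2° gives HU at -1.2000° from the x-axis; with |HU| = 19.7, U = (22.090, 11.423). The perpendicularity gives UJ at right angles to HU, so UJ runs at 88.800°; with |UJ| = 14.9, J = (22.402, 26.319). Then |MJ| = |J − M| = 34.562.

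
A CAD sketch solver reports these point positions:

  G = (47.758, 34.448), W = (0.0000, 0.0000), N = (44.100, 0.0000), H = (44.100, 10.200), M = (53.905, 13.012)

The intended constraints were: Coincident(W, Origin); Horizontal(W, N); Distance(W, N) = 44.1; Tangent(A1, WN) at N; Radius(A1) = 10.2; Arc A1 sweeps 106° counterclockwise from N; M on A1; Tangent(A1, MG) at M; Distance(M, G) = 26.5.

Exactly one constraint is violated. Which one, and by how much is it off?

Distance(M, G) = 26.5 — off by 4.20.

W = (0.00, 0.00) ✓; W.y = 0.00, N.y = 0.00 ✓; |WN| = 44.10 ✓; ∠(HN, NW) = 90.00° ✓; |HN| = 10.20 ✓; bearing(H→M) − bearing(H→N) = 106.0° ✓; |HM| = 10.20 ✓; ∠(HM, MG) = 90.00° ✓; |MG| = 22.30 ✗.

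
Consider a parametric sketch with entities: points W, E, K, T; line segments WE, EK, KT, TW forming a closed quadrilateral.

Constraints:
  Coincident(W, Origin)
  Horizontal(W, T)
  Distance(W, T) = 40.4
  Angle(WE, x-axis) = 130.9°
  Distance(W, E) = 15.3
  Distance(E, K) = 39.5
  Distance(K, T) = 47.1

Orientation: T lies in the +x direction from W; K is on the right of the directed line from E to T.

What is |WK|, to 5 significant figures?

26.309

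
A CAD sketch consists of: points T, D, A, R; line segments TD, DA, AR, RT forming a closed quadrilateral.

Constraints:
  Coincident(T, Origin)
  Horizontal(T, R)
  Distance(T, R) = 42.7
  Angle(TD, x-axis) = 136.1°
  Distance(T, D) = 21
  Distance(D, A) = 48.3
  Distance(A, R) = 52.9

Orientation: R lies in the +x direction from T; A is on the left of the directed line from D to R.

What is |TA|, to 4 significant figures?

51.76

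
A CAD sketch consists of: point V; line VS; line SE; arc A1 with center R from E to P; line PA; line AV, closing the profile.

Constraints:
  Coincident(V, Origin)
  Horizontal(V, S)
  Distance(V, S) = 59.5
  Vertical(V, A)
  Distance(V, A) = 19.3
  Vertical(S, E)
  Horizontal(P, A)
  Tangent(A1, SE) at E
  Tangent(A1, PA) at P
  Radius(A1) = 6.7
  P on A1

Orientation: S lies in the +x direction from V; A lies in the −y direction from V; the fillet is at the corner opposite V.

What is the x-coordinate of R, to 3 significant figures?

52.8

V and A share the same x with |VA| = 19.3 and A on the −y side, so A = (0.00, -19.3). The virtual corner opposite V is at (59.5, -19.3). Since A1 is tangent to SE there, RE ⟂ SE and the tangent condition forces RP to be normal to PA, with radius 6.7, so the center R sits 6.7 in from both sides at R = (52.8, -12.6). So R.x = 52.8.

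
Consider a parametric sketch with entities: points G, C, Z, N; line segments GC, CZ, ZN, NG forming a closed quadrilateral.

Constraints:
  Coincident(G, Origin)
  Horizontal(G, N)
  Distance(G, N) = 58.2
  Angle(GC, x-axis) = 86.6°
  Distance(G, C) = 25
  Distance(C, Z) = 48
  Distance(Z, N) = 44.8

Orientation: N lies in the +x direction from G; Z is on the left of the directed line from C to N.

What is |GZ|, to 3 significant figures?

63.0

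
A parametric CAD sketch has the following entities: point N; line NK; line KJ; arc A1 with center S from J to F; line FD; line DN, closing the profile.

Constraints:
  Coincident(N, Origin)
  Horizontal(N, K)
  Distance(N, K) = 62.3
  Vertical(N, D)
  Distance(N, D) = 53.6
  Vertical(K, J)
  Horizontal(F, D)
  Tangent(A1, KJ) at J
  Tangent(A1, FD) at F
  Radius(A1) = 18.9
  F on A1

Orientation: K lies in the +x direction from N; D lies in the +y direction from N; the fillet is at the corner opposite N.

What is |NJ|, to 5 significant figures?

71.312

N is at the origin; NK is horizontal with |NK| = 62.3 and K on the +x side, so K = (62.300, 0.0000). ND is vertical with |ND| = 53.6 and D on the +y side, so D = (0.0000, 53.600). The virtual corner opposite N is at (62.300, 53.600). A1 meets KJ tangentially, so SJ is at right angles to KJ and the tangent condition forces SF to be normal to FD, with radius 18.9, so the center S sits 18.9 in from both sides at S = (43.400, 34.700). That places the tangent points at J = (62.300, 34.700) on KJ and F = (43.400, 53.600) on FD. Then |NJ| = |J − N| = 71.312.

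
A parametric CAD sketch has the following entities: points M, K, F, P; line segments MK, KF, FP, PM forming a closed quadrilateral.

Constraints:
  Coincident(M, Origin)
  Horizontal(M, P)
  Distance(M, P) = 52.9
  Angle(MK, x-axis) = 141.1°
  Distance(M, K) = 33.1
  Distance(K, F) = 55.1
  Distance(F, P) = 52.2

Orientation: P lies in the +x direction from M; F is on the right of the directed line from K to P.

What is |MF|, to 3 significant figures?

24.8

Checks: |KF| = 55.10 ✓; |FP| = 52.20 ✓.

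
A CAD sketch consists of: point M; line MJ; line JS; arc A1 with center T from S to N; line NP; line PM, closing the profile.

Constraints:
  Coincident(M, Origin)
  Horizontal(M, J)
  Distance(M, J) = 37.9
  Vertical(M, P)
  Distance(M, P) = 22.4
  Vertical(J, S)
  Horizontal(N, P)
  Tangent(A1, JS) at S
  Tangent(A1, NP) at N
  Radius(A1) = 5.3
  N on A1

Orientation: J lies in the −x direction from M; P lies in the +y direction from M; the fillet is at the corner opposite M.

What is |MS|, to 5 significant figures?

41.579

M is at the origin; MJ is horizontal with |MJ| = 37.9 and J on the −x side, so J = (-37.900, 0.0000). M and P share the same x with |MP| = 22.4 and P on the +y side, so P = (0.0000, 22.400). The virtual corner opposite M is at (-37.900, 22.400). Since A1 is tangent to JS there, TS ⟂ JS and since A1 is tangent to NP there, TN ⟂ NP, with radius 5.3, so the center T sits 5.3 in from both sides at T = (-32.600, 17.100). That places the tangent points at S = (-37.900, 17.100) on JS and N = (-32.600, 22.400) on NP. Then |MS| = |S − M| = 41.579.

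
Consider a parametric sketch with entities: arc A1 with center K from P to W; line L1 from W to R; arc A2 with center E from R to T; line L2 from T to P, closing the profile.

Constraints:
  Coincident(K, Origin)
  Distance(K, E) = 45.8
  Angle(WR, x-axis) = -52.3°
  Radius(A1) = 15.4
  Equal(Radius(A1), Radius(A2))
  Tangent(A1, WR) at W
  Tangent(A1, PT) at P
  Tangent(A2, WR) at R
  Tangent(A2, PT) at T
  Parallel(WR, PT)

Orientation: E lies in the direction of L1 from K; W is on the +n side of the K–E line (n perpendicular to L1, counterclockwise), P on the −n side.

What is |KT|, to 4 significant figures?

48.32

The slot axis is L1's direction at -52.3°, so u = (cos -52.3°, sin -52.3°) = (0.6115, -0.7912) and n = (−sin -52.3°, cos -52.3°) = (0.7912, 0.6115). K is at the origin and E lies 45.8 along u from K, so E = 45.8·u = (28.01, -36.24). Tangency of A1 to both parallel lines with radius 15.4 puts W and P at K ± 15.4·n: W = (12.18, 9.418), P = (-12.18, -9.418). Equal radii place R and T the same way about E: R = E + 15.4·n = (40.19, -26.82), T = E − 15.4·n = (15.82, -45.66). Then |KT| = |T − K| = 48.32.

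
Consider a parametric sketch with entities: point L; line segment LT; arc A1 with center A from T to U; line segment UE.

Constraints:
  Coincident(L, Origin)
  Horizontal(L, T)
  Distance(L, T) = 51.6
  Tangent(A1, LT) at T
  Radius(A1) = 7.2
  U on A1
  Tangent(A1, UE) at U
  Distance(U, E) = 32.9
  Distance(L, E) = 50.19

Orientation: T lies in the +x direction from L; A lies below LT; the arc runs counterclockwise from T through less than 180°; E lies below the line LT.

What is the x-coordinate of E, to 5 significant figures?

34.655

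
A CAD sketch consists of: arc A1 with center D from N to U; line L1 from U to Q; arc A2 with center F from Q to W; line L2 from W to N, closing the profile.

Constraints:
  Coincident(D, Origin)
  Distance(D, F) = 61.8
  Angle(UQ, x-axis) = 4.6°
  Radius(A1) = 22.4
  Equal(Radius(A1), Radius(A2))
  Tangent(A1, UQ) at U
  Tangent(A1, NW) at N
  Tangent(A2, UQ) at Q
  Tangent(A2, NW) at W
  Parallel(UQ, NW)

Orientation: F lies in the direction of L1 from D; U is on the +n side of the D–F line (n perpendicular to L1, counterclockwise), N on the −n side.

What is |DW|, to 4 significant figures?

65.73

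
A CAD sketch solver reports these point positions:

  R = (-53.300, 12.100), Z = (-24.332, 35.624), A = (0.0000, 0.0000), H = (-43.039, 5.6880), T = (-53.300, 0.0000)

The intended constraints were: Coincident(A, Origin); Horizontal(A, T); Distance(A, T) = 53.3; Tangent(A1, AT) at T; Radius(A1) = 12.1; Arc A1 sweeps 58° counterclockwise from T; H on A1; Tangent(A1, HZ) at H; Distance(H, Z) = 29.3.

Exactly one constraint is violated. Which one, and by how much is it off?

Distance(H, Z) = 29.3 — off by 6.00.

A = (0.00, 0.00) ✓; A.y = 0.00, T.y = 0.00 ✓; |AT| = 53.30 ✓; ∠(RT, TA) = 90.00° ✓; |RT| = 12.10 ✓; bearing(R→H) − bearing(R→T) = 58.00° ✓; |RH| = 12.10 ✓; ∠(RH, HZ) = 90.00° ✓; |HZ| = 35.30 ✗.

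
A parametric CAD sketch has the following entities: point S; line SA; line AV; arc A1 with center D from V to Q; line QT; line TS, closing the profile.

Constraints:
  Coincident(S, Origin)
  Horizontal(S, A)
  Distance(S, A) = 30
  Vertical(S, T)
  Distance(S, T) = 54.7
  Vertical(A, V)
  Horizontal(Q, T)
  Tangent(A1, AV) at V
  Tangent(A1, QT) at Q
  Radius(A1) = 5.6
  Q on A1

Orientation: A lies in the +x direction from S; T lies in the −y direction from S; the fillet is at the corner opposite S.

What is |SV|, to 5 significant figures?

57.540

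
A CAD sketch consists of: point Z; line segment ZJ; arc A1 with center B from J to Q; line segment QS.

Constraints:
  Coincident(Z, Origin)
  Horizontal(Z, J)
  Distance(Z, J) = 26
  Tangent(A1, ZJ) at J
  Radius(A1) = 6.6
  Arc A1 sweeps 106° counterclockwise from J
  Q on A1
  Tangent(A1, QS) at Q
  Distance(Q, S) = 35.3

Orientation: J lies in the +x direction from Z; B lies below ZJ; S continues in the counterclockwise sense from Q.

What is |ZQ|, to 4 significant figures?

21.38

Z is at the origin; Z and J share the same y with |ZJ| = 26.0 and J on the +x side, so J = (26.00, 0.000). Since A1 is tangent to ZJ there, BJ ⟂ ZJ, so B = J + (0, -6.6) = (26.00, -6.600). On A1, J sits at bearing 90° from B; a 106° counterclockwise sweep puts Q at bearing 196°, so Q = B + 6.6·(cos 196°, sin 196°) = (19.66, -8.419). Then |ZQ| = |Q − Z| = 21.38.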